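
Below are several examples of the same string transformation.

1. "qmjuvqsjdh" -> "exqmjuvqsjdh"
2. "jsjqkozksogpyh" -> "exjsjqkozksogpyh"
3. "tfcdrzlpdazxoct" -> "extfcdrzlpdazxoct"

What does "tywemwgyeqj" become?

Each output is the input with this applied: prepend "ex".
On "tywemwgyeqj" that produces "extywemwgyeqj".

extywemwgyeqj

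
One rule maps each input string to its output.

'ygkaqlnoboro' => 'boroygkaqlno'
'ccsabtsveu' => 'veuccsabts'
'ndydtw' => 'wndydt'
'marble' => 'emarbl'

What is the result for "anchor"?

rancho

The transformation: move the first 2 characters to the end (rotate left by 2), then swap the front and back halves of the string.
On "anchor": the first step gives "choran", and the second then gives "rancho".
(Check on "ndydtw": → "ydtwnd" → "wndydt" ✓)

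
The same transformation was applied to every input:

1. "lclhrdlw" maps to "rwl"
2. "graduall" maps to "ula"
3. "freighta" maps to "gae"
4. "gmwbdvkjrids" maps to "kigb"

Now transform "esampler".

pra

What's happening: swap the front and back halves of the string, then keep one character in every 3, starting at position 1 (positions 1st, 4th, 7th, ...).
Working it through for "esampler": intermediate "pleresam", final "pra".
(Check on "gmwbdvkjrids": → "kjridsgmwbdv" → "kigb" ✓)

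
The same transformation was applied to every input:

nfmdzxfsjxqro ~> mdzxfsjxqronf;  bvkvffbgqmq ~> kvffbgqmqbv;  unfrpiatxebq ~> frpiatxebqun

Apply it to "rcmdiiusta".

Rule — move the first 2 characters to the end (rotate left by 2).
Doing the same to "rcmdiiusta": "mdiiustarc".

mdiiustarc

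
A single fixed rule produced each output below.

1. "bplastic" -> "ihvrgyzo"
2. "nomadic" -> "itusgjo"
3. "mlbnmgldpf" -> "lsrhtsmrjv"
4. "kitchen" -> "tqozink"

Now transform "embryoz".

fkshxeu

The transformation: shift every letter 6 places forward in the alphabet (wrapping around), then move the last character to the front.
Starting from "embryoz": after the first operation, "kshxeuf"; after the second, "fkshxeu".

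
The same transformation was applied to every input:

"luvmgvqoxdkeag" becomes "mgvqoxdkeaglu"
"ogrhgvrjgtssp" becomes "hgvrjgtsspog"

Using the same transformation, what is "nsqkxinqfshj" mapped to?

The rule is to move the first 2 characters to the end (rotate left by 2), then delete the first character.
Working it through for "nsqkxinqfshj": intermediate "qkxinqfshjns", final "kxinqfshjns".

kxinqfshjns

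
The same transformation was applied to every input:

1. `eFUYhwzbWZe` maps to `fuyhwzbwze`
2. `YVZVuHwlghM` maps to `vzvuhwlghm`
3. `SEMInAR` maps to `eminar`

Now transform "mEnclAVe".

enclave

Each output is the input with this applied: delete the first character, then convert every letter to lowercase.
Applying both steps to "mEnclAVe": "EnclAVe", then "enclave".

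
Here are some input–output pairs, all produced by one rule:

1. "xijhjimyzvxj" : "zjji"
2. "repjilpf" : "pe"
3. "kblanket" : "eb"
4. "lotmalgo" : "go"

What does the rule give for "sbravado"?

db

What's happening: swap the front and back halves of the string, then keep one character in every 3, starting at position 3 (positions 3rd, 6th, 9th, ...).
Starting from "sbravado": after the first operation, "vadosbra"; after the second, "db".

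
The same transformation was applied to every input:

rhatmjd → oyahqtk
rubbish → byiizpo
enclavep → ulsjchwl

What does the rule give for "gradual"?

The rule is to swap each adjacent pair of characters (1↔2, 3↔4, ...), then shift every letter 7 places forward in the alphabet (wrapping around).
Doing the same to "gradual": "ynkhhbs".

ynkhhbs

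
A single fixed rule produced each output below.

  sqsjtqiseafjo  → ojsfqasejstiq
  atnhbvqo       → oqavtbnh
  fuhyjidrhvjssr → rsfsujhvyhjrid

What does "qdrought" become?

thqgduro

Looking at the pairs, the operation is to move the last character to the front, then take characters alternately from the front and the back (1st, last, 2nd, 2nd-last, ...).
Starting from "qdrought": after the first operation, "tqdrough"; after the second, "thqgduro".
(Check on "fuhyjidrhvjssr": → "rfuhyjidrhvjss" → "rsfsujhvyhjrid" ✓)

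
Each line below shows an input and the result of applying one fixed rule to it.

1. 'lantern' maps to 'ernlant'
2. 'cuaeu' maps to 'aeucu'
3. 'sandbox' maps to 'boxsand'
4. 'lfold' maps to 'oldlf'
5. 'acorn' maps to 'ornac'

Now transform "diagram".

ramdiag

Each output is the input with this applied: move the last 3 characters to the front (rotate right by 3).
Doing the same to "diagram": "ramdiag".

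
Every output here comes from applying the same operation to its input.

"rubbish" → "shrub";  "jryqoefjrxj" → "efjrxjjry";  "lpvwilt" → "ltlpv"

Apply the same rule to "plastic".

icpla

The transformation: move the first 3 characters to the end (rotate left by 3), then delete the first 2 characters.
"plastic" → "sticpla" → "icpla".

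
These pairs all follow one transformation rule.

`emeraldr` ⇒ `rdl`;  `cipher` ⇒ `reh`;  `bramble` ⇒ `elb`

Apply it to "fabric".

Rule — reverse the string, then keep only the first 3 characters.
Starting from "fabric": after the first operation, "cirbaf"; after the second, "cir".

cir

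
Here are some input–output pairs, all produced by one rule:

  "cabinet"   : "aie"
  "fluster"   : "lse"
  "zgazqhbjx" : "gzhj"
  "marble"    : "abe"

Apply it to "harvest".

avs

In each case the input is transformed by: keep every other character starting from the second (positions 2nd, 4th, 6th, ...).
"harvest" → "avs".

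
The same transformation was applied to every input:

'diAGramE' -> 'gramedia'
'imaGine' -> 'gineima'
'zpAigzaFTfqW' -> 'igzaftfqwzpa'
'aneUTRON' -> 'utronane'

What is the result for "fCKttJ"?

ttjfck

Rule — move the first 3 characters to the end (rotate left by 3), then convert every letter to lowercase.
Applying both steps to "fCKttJ": "ttJfCK", then "ttjfck".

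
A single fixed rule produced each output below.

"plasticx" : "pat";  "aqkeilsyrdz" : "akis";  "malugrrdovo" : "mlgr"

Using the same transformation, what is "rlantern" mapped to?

What's happening: delete the last 3 characters, then keep every other character starting from the first (positions 1st, 3rd, 5th, ...).
Starting from "rlantern": after the first operation, "rlant"; after the second, "rat".

rat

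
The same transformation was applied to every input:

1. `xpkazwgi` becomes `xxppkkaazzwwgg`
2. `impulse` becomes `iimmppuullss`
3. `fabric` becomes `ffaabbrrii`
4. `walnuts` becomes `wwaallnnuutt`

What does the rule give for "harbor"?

The pattern: delete the last character, then double every character.
For "harbor", step one produces "harbo"; step two turns that into "hhaarrbboo".

hhaarrbboo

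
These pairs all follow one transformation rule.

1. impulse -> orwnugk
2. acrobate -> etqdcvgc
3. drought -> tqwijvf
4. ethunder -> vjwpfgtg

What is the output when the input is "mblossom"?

In each case the input is transformed by: shift every letter 2 places forward in the alphabet (wrapping around), then move the first character to the end.
Applying that to "mblossom" gives "dnquuqoo".

dnquuqoo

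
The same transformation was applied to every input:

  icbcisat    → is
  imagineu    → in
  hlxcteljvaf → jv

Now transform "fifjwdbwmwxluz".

xl

Rule — delete the last 2 characters, then keep only the last 2 characters.
Doing the same to "fifjwdbwmwxluz": "xl".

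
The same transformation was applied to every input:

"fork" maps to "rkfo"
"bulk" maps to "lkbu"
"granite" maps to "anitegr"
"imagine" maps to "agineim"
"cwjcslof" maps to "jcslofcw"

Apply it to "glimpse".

impsegl

Rule — move the first 2 characters to the end (rotate left by 2).
"glimpse" → "impsegl".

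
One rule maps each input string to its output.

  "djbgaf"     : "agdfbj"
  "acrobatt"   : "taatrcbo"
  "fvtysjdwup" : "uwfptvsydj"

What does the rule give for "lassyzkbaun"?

ualnsayskzb

The transformation: move the last 3 characters to the front (rotate right by 3), then swap each adjacent pair of characters (1↔2, 3↔4, ...).
Applying both steps to "lassyzkbaun": "aunlassyzkb", then "ualnsayskzb".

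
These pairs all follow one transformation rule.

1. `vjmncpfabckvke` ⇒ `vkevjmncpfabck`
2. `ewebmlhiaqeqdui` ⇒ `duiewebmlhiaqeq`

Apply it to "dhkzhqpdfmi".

fmidhkzhqpd

In each case the input is transformed by: move the last 3 characters to the front (rotate right by 3).
Applying that to "dhkzhqpdfmi" gives "fmidhkzhqpd".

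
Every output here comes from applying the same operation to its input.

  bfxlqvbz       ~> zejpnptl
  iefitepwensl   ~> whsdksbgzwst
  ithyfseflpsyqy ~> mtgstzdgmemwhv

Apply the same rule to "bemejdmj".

sxraxpsa

The rule is to shift every letter 12 places backward in the alphabet (wrapping around), then move the first 3 characters to the end (rotate left by 3).
Applying both steps to "bemejdmj": "psasxrax", then "sxraxpsa".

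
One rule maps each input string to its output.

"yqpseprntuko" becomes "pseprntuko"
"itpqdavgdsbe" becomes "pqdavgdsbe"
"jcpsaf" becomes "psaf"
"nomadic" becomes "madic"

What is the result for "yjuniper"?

What's happening: delete the first 2 characters.
"yjuniper" → "uniper".

uniper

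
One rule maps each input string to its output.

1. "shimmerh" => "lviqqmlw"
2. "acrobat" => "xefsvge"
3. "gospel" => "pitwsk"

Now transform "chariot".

xsmvelg

Each output is the input with this applied: reverse the string, then shift every letter 4 places forward in the alphabet (wrapping around).
On "chariot" that produces "xsmvelg".
(Check on "acrobat": → "taborca" → "xefsvge" ✓)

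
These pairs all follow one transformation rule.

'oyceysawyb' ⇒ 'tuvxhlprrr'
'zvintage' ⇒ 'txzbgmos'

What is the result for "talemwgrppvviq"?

The transformation: sort the characters into alphabetical order, then shift every letter 7 places backward in the alphabet (wrapping around).
For "talemwgrppvviq", step one produces "aegilmppqrtvvw"; step two turns that into "txzbefiijkmoop".

txzbefiijkmoop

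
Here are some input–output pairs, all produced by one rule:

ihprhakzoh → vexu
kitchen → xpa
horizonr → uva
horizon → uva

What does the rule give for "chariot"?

The rule is to shift every letter 13 places forward in the alphabet (wrapping around) — i.e. ROT13, then keep one character in every 3, starting at position 1 (positions 1st, 4th, 7th, ...).
Applying both steps to "chariot": "punevbg", then "peg".
(Check on "horizonr": → "ubevmbae" → "uva" ✓)

peg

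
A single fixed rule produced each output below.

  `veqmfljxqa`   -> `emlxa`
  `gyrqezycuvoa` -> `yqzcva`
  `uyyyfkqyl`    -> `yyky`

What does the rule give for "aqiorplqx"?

qopq

The transformation: keep every other character starting from the second (positions 2nd, 4th, 6th, ...).
So "aqiorplqx" becomes "qopq".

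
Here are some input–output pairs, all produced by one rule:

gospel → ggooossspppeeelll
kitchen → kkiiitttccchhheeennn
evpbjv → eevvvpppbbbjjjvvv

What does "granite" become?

What's happening: repeat every character 3 times, then delete the first character.
On "granite": the first step gives "gggrrraaannniiittteee", and the second then gives "ggrrraaannniiittteee".

ggrrraaannniiittteee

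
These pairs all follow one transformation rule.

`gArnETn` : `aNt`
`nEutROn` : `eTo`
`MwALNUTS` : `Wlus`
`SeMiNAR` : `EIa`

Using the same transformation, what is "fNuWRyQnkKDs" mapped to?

nwYNkS

The rule is to keep every other character starting from the second (positions 2nd, 4th, 6th, ...), then flip the case of every letter.
So "fNuWRyQnkKDs" becomes "nwYNkS".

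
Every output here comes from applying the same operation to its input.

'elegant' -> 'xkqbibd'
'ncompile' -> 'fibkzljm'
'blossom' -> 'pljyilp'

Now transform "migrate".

The pattern: move the last 3 characters to the front (rotate right by 3), then shift every letter 3 places backward in the alphabet (wrapping around).
"migrate" → "atemigr" → "xqbjfdo".

xqbjfdo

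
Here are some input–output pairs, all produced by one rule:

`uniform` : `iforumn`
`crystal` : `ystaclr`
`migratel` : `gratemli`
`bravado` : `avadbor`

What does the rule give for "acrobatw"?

robatawc

Looking at the pairs, the operation is to swap the first and last characters, then move the first 2 characters to the end (rotate left by 2).
Applying both steps to "acrobatw": "wcrobata", then "robatawc".
(Check on "uniform": → "mniforu" → "iforumn" ✓)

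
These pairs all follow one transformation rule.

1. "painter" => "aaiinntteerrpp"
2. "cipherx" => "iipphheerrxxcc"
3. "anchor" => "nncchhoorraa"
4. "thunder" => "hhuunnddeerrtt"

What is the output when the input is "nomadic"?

Looking at the pairs, the operation is to double every character, then move the first 2 characters to the end (rotate left by 2).
Working it through for "nomadic": intermediate "nnoommaaddiicc", final "oommaaddiiccnn".
(Check on "anchor": → "aanncchhoorr" → "nncchhoorraa" ✓)

oommaaddiiccnn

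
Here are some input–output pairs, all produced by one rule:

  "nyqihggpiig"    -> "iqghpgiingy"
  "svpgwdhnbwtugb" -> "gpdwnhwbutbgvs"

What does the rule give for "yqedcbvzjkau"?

debczvkjuaqy

Each output is the input with this applied: move the first 2 characters to the end (rotate left by 2), then swap each adjacent pair of characters (1↔2, 3↔4, ...).
Applying both steps to "yqedcbvzjkau": "edcbvzjkauyq", then "debczvkjuaqy".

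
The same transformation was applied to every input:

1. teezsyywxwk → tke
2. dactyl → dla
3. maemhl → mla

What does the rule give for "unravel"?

The rule is to take characters alternately from the front and the back (1st, last, 2nd, 2nd-last, ...), then keep only the first 3 characters.
For "unravel" the result is "uln".

uln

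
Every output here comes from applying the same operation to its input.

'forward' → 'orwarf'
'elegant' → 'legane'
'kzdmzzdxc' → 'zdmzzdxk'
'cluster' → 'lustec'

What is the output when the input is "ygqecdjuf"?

In each case the input is transformed by: delete the last character, then move the first character to the end.
Applying both steps to "ygqecdjuf": "ygqecdju", then "gqecdjuy".

gqecdjuy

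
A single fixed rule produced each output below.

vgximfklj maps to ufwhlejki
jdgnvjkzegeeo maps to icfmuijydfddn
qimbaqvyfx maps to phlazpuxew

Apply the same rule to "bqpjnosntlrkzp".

The rule is to shift every letter 1 place backward in the alphabet (wrapping around).
On "bqpjnosntlrkzp" that produces "apoimnrmskqjyo".

apoimnrmskqjyo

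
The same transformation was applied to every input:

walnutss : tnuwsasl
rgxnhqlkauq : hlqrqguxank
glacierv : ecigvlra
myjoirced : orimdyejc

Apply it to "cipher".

ephcri

The pattern: take characters alternately from the front and the back (1st, last, 2nd, 2nd-last, ...), then move the last 3 characters to the front (rotate right by 3).
For "cipher", step one produces "crieph"; step two turns that into "ephcri".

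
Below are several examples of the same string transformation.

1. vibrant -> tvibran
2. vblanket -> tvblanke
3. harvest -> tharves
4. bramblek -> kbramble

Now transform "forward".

dforwar

The pattern: move the last character to the front.
On "forward" that produces "dforwar".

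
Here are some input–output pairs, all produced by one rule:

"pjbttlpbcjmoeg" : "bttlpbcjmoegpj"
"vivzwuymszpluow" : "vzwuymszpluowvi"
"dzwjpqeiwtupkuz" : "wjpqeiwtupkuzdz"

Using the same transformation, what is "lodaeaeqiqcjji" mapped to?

Each output is the input with this applied: move the first 2 characters to the end (rotate left by 2).
Doing the same to "lodaeaeqiqcjji": "daeaeqiqcjjilo".

daeaeqiqcjjilo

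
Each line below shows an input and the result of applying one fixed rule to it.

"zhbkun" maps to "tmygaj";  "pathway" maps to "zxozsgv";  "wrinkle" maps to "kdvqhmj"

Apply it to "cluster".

dqbktrs

The transformation: move the last 2 characters to the front (rotate right by 2), then shift every letter 1 place backward in the alphabet (wrapping around).
On "cluster": the first step gives "erclust", and the second then gives "dqbktrs".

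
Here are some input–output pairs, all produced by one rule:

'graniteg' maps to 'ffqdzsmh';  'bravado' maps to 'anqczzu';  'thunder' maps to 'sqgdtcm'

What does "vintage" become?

udhfmzs

Each output is the input with this applied: take characters alternately from the front and the back (1st, last, 2nd, 2nd-last, ...), then shift every letter 1 place backward in the alphabet (wrapping around).
So "vintage" becomes "udhfmzs".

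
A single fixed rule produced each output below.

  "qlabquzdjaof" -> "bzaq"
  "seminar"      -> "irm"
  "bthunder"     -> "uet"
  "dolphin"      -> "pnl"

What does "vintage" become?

ten

The pattern: move the first 3 characters to the end (rotate left by 3), then keep one character in every 3, starting at position 1 (positions 1st, 4th, 7th, ...).
Working it through for "vintage": intermediate "tagevin", final "ten".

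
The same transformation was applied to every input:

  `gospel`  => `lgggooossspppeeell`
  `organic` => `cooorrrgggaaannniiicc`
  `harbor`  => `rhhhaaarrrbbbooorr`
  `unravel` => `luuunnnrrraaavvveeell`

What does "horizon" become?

nhhhooorrriiizzzooonn

The pattern: repeat every character 3 times, then move the last character to the front.
"horizon" → "hhhooorrriiizzzooonnn" → "nhhhooorrriiizzzooonn".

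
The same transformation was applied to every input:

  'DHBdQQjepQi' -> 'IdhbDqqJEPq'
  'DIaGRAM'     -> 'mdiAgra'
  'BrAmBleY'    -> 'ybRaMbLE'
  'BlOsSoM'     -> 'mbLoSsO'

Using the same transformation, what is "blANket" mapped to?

The rule is to flip the case of every letter, then move the last character to the front.
On "blANket": the first step gives "BLanKET", and the second then gives "TBLanKE".

TBLanKE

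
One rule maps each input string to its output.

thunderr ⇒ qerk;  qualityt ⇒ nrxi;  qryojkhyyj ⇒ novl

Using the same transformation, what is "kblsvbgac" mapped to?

hyip

What's happening: shift every letter 3 places backward in the alphabet (wrapping around), then keep only the first 4 characters.
Starting from "kblsvbgac": after the first operation, "hyipsydxz"; after the second, "hyip".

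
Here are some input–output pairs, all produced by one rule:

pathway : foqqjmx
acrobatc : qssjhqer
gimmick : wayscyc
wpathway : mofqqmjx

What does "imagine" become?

The transformation: take characters alternately from the front and the back (1st, last, 2nd, 2nd-last, ...), then shift every letter 10 places backward in the alphabet (wrapping around).
"imagine" → "iemnaig" → "yucdqyw".
(Check on "acrobatc": → "acctraob" → "qssjhqer" ✓)

yucdqyw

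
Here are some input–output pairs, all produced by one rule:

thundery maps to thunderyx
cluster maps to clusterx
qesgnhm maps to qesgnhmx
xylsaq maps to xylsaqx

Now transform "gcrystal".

Rule — append "x".
On "gcrystal" that produces "gcrystalx".

gcrystalx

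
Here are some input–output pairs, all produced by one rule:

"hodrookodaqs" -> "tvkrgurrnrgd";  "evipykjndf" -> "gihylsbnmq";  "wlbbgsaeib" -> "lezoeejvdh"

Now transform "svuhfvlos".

rvvyxkiyo

Rule — move the last 2 characters to the front (rotate right by 2), then shift every letter 3 places forward in the alphabet (wrapping around).
For "svuhfvlos", step one produces "ossvuhfvl"; step two turns that into "rvvyxkiyo".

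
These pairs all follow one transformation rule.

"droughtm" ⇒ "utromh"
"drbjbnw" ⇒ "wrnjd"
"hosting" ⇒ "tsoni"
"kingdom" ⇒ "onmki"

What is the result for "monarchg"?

ronmhg

What's happening: sort the characters into reverse alphabetical order, then delete the last 2 characters.
For "monarchg", step one produces "ronmhgca"; step two turns that into "ronmhg".
(Check on "kingdom": → "onmkigd" → "onmki" ✓)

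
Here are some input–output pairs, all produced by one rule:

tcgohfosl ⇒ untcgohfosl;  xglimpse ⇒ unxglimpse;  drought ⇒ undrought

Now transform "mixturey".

The pattern: prepend "un".
On "mixturey" that produces "unmixturey".

unmixturey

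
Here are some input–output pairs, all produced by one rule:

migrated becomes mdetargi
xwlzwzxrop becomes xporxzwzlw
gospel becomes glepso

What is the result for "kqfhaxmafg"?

In each case the input is transformed by: move the first character to the end, then reverse the string.
On "kqfhaxmafg": the first step gives "qfhaxmafgk", and the second then gives "kgfamxahfq".

kgfamxahfq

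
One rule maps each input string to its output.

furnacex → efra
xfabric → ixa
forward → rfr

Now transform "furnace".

The transformation: move the last 3 characters to the front (rotate right by 3), then keep every other character starting from the second (positions 2nd, 4th, 6th, ...).
"furnace" → "acefurn" → "cfr".

cfr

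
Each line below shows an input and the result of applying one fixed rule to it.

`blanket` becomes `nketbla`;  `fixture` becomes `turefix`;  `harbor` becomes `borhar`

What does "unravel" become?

avelunr

The rule is to move the first 3 characters to the end (rotate left by 3).
Applying that to "unravel" gives "avelunr".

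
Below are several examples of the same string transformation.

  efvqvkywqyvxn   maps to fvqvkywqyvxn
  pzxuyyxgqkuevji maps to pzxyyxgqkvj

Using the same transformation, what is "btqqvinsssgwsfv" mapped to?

Rule — remove every vowel.
So "btqqvinsssgwsfv" becomes "btqqvnsssgwsfv".

btqqvnsssgwsfv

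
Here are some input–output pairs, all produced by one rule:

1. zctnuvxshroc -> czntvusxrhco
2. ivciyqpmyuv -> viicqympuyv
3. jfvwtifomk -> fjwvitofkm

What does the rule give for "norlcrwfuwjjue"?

onlrrcfwwujjeu

The rule is to swap each adjacent pair of characters (1↔2, 3↔4, ...).
On "norlcrwfuwjjue" that produces "onlrrcfwwujjeu".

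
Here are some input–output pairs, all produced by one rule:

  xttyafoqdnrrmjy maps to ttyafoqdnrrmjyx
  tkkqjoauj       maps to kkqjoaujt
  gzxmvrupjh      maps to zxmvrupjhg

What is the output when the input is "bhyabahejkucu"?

hyabahejkucub

The rule is to move the first character to the end.
"bhyabahejkucu" → "hyabahejkucub".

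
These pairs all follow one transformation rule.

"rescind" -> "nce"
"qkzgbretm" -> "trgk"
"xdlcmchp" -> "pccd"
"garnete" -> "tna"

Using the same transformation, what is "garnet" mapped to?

tna

In each case the input is transformed by: keep every other character starting from the second (positions 2nd, 4th, 6th, ...), then reverse the string.
Starting from "garnet": after the first operation, "ant"; after the second, "tna".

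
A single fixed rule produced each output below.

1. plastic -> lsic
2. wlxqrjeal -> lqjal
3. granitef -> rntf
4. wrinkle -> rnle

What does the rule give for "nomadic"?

Rule — swap each adjacent pair of characters (1↔2, 3↔4, ...), then keep every other character starting from the first (positions 1st, 3rd, 5th, ...).
Starting from "nomadic": after the first operation, "onamidc"; after the second, "oaic".

oaic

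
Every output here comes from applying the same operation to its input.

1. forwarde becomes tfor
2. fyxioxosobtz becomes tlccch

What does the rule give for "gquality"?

uizh

What's happening: shift every letter 12 places backward in the alphabet (wrapping around), then keep every other character starting from the first (positions 1st, 3rd, 5th, ...).
On "gquality": the first step gives "ueiozwhm", and the second then gives "uizh".
(Check on "fyxioxosobtz": → "tmlwclcgcphn" → "tlccch" ✓)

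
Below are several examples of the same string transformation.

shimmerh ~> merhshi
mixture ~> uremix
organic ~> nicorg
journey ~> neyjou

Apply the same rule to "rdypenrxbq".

enrxbqrdy

The rule is to move the first 3 characters to the end (rotate left by 3), then delete the first character.
Applying both steps to "rdypenrxbq": "penrxbqrdy", then "enrxbqrdy".
(Check on "mixture": → "turemix" → "uremix" ✓)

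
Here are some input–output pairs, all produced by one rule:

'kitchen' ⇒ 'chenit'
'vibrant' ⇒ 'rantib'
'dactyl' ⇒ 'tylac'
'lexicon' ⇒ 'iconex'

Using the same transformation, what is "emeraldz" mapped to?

What's happening: delete the first character, then move the first 2 characters to the end (rotate left by 2).
So "emeraldz" becomes "raldzme".

raldzme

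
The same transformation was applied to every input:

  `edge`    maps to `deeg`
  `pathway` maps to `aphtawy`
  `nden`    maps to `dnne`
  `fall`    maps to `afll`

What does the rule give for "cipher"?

ichpre

Rule — swap each adjacent pair of characters (1↔2, 3↔4, ...).
For "cipher" the result is "ichpre".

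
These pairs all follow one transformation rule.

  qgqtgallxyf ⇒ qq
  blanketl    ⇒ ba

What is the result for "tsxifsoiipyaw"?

The transformation: keep every other character starting from the first (positions 1st, 3rd, 5th, ...), then keep only the first 2 characters.
On "tsxifsoiipyaw": the first step gives "txfoiyw", and the second then gives "tx".

tx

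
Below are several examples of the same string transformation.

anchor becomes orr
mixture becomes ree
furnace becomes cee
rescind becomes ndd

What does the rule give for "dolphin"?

inn

What's happening: double every character, then keep only the last 3 characters.
For "dolphin", step one produces "ddoollpphhiinn"; step two turns that into "inn".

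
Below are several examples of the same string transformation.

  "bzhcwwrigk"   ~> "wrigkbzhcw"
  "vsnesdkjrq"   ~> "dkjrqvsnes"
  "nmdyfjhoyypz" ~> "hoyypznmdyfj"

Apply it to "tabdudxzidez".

xzideztabdud

The rule is to swap the front and back halves of the string.
On "tabdudxzidez" that produces "xzideztabdud".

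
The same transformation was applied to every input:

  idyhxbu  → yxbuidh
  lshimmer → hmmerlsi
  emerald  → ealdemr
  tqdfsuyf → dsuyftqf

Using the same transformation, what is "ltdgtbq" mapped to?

dtbqltg

Each output is the input with this applied: move the first 3 characters to the end (rotate left by 3), then swap the first and last characters.
Applying both steps to "ltdgtbq": "gtbqltd", then "dtbqltg".
(Check on "lshimmer": → "immerlsh" → "hmmerlsi" ✓)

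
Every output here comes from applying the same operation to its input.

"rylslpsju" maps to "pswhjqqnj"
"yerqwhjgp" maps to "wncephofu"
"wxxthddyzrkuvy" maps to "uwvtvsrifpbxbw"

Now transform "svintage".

qctegylr

In each case the input is transformed by: take characters alternately from the front and the back (1st, last, 2nd, 2nd-last, ...), then shift every letter 2 places backward in the alphabet (wrapping around).
"svintage" → "sevgiant" → "qctegylr".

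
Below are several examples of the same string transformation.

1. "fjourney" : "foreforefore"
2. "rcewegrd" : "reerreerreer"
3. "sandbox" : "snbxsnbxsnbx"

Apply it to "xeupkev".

Each output is the input with this applied: keep every other character starting from the first (positions 1st, 3rd, 5th, ...), then write the whole string 3 times in a row.
So "xeupkev" becomes "xukvxukvxukv".
(Check on "sandbox": → "snbx" → "snbxsnbxsnbx" ✓)

xukvxukvxukv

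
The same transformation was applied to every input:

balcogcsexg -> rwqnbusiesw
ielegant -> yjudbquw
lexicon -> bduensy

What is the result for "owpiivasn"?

edmifqyly

Each output is the input with this applied: take characters alternately from the front and the back (1st, last, 2nd, 2nd-last, ...), then shift every letter 10 places backward in the alphabet (wrapping around).
Applying both steps to "owpiivasn": "onwspaivi", then "edmifqyly".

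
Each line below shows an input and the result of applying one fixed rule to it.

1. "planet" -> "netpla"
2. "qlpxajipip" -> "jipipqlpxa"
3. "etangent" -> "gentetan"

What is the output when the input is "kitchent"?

hentkitc

In each case the input is transformed by: swap the front and back halves of the string.
Applying that to "kitchent" gives "hentkitc".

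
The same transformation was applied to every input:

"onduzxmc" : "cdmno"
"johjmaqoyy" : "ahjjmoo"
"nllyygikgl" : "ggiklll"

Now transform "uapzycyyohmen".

acehmnopuy

Each output is the input with this applied: sort the characters into alphabetical order, then delete the last 3 characters.
For "uapzycyyohmen" the result is "acehmnopuy".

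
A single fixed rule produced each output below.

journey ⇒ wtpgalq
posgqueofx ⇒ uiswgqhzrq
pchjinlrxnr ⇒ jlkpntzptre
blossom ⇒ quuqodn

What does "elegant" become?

In each case the input is transformed by: move the first 2 characters to the end (rotate left by 2), then shift every letter 2 places forward in the alphabet (wrapping around).
On "elegant": the first step gives "egantel", and the second then gives "gicpvgn".

gicpvgn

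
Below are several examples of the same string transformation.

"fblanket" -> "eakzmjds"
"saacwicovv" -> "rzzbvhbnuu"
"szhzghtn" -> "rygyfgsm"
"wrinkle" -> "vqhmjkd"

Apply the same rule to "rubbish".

In each case the input is transformed by: shift every letter 1 place backward in the alphabet (wrapping around).
For "rubbish" the result is "qtaahrg".

qtaahrg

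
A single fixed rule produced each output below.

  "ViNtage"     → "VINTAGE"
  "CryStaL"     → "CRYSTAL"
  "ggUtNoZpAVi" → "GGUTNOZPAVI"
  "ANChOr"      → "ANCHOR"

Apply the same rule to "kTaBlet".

KTABLET

In each case the input is transformed by: convert every letter to uppercase.
Applying that to "kTaBlet" gives "KTABLET".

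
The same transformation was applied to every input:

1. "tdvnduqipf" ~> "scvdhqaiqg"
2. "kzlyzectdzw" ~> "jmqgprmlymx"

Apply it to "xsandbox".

kboqanfk

Each output is the input with this applied: shift every letter 13 places forward in the alphabet (wrapping around) — i.e. ROT13, then reverse the string.
On "xsandbox": the first step gives "kfnaqobk", and the second then gives "kboqanfk".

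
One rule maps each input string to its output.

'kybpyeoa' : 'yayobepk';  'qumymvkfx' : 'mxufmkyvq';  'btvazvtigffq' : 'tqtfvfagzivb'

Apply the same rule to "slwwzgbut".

The transformation: take characters alternately from the front and the back (1st, last, 2nd, 2nd-last, ...), then swap the first and last characters.
"slwwzgbut" → "stluwbwgz" → "ztluwbwgs".

ztluwbwgs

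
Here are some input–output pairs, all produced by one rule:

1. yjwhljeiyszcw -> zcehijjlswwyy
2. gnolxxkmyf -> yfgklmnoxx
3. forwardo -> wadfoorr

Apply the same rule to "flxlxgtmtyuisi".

Looking at the pairs, the operation is to sort the characters into alphabetical order, then move the last character to the front.
On "flxlxgtmtyuisi": the first step gives "fgiillmsttuxxy", and the second then gives "yfgiillmsttuxx".

yfgiillmsttuxx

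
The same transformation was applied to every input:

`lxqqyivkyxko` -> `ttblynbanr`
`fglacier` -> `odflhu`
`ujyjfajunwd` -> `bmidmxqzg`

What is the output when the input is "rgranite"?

The rule is to shift every letter 3 places forward in the alphabet (wrapping around), then delete the first 2 characters.
For "rgranite", step one produces "ujudqlwh"; step two turns that into "udqlwh".

udqlwh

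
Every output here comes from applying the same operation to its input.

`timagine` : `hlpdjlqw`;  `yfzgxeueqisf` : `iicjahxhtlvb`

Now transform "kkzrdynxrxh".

Looking at the pairs, the operation is to shift every letter 3 places forward in the alphabet (wrapping around), then swap the first and last characters.
On "kkzrdynxrxh": the first step gives "nncugbqauak", and the second then gives "kncugbqauan".

kncugbqauan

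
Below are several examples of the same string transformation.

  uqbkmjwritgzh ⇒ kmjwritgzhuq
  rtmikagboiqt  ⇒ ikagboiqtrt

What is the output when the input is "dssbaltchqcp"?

Each output is the input with this applied: move the first 3 characters to the end (rotate left by 3), then delete the last character.
For "dssbaltchqcp", step one produces "baltchqcpdss"; step two turns that into "baltchqcpds".

baltchqcpds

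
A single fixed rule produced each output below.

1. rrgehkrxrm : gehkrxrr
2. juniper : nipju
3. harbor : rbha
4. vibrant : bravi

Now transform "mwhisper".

hispmw

What's happening: delete the last 2 characters, then move the first 2 characters to the end (rotate left by 2).
Working it through for "mwhisper": intermediate "mwhisp", final "hispmw".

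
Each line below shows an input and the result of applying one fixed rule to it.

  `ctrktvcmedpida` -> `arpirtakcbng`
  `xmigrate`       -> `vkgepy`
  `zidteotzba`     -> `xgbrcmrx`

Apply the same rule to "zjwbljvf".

xhuzjh

Each output is the input with this applied: shift every letter 2 places backward in the alphabet (wrapping around), then delete the last 2 characters.
On "zjwbljvf": the first step gives "xhuzjhtd", and the second then gives "xhuzjh".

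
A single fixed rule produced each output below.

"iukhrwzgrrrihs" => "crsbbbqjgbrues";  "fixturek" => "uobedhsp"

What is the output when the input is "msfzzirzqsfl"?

vpcajbsjjpcw

The pattern: shift every letter 10 places forward in the alphabet (wrapping around), then reverse the string.
For "msfzzirzqsfl", step one produces "wcpjjsbjacpv"; step two turns that into "vpcajbsjjpcw".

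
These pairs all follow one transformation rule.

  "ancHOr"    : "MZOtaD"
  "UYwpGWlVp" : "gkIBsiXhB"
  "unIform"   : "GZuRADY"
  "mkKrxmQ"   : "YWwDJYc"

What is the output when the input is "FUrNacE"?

Rule — flip the case of every letter, then shift every letter 12 places forward in the alphabet (wrapping around).
"FUrNacE" → "fuRnACe" → "rgDzMOq".

rgDzMOq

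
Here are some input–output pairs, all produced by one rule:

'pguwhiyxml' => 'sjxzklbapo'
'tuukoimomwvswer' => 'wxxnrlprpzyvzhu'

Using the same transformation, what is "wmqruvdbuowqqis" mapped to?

The rule is to shift every letter 3 places forward in the alphabet (wrapping around).
Doing the same to "wmqruvdbuowqqis": "zptuxygexrzttlv".

zptuxygexrzttlv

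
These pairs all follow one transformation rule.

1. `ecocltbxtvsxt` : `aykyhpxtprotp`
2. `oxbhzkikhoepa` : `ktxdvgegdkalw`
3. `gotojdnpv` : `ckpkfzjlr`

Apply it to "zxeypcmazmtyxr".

In each case the input is transformed by: shift every letter 4 places backward in the alphabet (wrapping around).
Applying that to "zxeypcmazmtyxr" gives "vtaulyiwviputn".

vtaulyiwviputn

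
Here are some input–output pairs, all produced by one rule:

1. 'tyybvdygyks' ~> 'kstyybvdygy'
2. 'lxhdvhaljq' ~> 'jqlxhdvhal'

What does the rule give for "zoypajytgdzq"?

zqzoypajytgd

The rule is to move the last 2 characters to the front (rotate right by 2).
Applying that to "zoypajytgdzq" gives "zqzoypajytgd".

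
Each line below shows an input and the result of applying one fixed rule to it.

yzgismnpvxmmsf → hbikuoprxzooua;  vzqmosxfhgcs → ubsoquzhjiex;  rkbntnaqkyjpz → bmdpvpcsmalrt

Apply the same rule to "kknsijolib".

dmpuklqnkm

What's happening: swap the first and last characters, then shift every letter 2 places forward in the alphabet (wrapping around).
"kknsijolib" → "bknsijolik" → "dmpuklqnkm".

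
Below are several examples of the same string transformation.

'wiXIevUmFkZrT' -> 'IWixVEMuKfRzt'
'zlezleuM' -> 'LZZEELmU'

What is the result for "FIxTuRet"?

The pattern: swap each adjacent pair of characters (1↔2, 3↔4, ...), then flip the case of every letter.
Applying both steps to "FIxTuRet": "IFTxRute", then "iftXrUTE".

iftXrUTE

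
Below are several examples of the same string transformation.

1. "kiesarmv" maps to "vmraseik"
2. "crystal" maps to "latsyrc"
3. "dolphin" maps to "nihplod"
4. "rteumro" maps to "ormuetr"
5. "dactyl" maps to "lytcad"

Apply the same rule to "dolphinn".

The rule is to reverse the string.
Applying that to "dolphinn" gives "nnihplod".

nnihplod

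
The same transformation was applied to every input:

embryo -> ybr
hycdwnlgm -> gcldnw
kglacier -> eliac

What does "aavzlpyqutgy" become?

gvtzulqpy

Rule — take characters alternately from the front and the back (1st, last, 2nd, 2nd-last, ...), then delete the first 3 characters.
Applying that to "aavzlpyqutgy" gives "gvtzulqpy".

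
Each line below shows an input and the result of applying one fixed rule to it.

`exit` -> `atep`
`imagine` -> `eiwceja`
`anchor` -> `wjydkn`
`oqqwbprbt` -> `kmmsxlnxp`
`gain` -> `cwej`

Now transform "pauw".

lwqs

Looking at the pairs, the operation is to shift every letter 4 places backward in the alphabet (wrapping around).
For "pauw" the result is "lwqs".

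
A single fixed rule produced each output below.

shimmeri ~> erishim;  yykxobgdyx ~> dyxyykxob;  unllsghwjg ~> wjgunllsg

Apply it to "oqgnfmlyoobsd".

bsdoqgnfmlyo

Each output is the input with this applied: move the last 3 characters to the front (rotate right by 3), then delete the last character.
On "oqgnfmlyoobsd": the first step gives "bsdoqgnfmlyoo", and the second then gives "bsdoqgnfmlyo".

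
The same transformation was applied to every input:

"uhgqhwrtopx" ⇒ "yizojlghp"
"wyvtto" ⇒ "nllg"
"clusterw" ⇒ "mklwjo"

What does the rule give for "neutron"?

The rule is to delete the first 2 characters, then shift every letter 8 places backward in the alphabet (wrapping around).
Starting from "neutron": after the first operation, "utron"; after the second, "mljgf".

mljgf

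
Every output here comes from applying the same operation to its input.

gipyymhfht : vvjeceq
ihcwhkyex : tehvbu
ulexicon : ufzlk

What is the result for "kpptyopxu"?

qvlmur

Each output is the input with this applied: shift every letter 3 places backward in the alphabet (wrapping around), then delete the first 3 characters.
Starting from "kpptyopxu": after the first operation, "hmmqvlmur"; after the second, "qvlmur".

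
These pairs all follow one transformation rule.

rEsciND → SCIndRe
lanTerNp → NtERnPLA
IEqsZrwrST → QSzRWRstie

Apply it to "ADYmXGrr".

yMxgRRad

Looking at the pairs, the operation is to flip the case of every letter, then move the first 2 characters to the end (rotate left by 2).
Working it through for "ADYmXGrr": intermediate "adyMxgRR", final "yMxgRRad".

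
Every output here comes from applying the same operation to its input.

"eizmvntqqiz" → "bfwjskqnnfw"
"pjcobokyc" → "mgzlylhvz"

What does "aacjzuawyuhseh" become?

Rule — shift every letter 3 places backward in the alphabet (wrapping around).
For "aacjzuawyuhseh" the result is "xxzgwrxtvrepbe".

xxzgwrxtvrepbe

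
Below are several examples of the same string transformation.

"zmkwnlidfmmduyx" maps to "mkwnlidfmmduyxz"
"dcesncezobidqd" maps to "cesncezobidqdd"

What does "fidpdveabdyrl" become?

The pattern: move the first character to the end.
"fidpdveabdyrl" → "idpdveabdyrlf".

idpdveabdyrlf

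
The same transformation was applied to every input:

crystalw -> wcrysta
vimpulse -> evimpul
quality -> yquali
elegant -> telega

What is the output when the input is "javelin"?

Looking at the pairs, the operation is to move the last character to the front, then delete the last character.
"javelin" → "njaveli" → "njavel".

njavel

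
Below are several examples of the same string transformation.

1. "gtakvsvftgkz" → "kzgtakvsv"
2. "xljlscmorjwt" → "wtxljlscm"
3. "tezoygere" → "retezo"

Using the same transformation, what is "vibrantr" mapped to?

The pattern: move the last 2 characters to the front (rotate right by 2), then delete the last 3 characters.
Applying both steps to "vibrantr": "trvibran", then "trvib".
(Check on "gtakvsvftgkz": → "kzgtakvsvftg" → "kzgtakvsv" ✓)

trvib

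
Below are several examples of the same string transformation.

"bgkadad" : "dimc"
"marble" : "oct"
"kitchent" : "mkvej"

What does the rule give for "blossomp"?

dnquu

The rule is to delete the last 3 characters, then shift every letter 2 places forward in the alphabet (wrapping around).
On "blossomp": the first step gives "bloss", and the second then gives "dnquu".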